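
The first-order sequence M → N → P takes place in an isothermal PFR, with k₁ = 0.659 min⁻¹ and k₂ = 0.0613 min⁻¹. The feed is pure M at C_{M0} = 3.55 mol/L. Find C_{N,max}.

For a first-order series the maximum intermediate yield is C_{N,max}/C_{M0} = (k₁/k₂)^[k₂/(k₂−k₁)].
= (0.659/0.0613)^(0.0613/(0.0613−0.659)) = (10.75)^(-0.1026) = 0.7838.
C_{N,max} = 0.7838×3.55 = 2.78 mol/L.

2.78 mol/L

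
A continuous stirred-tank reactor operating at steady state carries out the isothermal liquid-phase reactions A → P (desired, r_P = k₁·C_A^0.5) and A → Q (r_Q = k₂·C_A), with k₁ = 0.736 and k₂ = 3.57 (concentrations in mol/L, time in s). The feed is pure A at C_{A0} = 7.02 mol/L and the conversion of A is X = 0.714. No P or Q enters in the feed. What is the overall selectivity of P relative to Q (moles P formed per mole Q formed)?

0.145

Exit C_A = C_{A0}(1−X) = 7.02×0.286 = 2.008 mol/L.
A CSTR operates uniformly at the exit composition, giving r_P = 1.043 and r_Q = 7.168 (each k·C_A^n at C_A = 2.008).
Overall selectivity = C_P/C_Q = r_Pτ/(r_Qτ) = r_P/r_Q = 0.145.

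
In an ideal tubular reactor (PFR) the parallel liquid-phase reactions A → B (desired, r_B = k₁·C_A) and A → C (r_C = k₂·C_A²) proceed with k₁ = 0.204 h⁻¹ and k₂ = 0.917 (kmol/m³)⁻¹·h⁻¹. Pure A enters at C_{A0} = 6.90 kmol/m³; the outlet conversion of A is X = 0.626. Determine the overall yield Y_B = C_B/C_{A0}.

0.0301

C_A = C_{A0}(1−X) = 2.581 kmol/m³.
Along a PFR/batch, dC_B/dC_A = −r_B/(r_B+r_C) = −k₁/(k₁+k₂·C_A).
Integrating from C_{A0} to C_A: C_B = (0.204/0.917)·ln[(0.204+0.917·6.90)/(0.204+0.917·2.58)] = 0.2225·ln(6.531/2.570) = 0.2075 kmol/m³.
Y_B = C_B/C_{A0} = 0.2075/6.90 = 0.0301.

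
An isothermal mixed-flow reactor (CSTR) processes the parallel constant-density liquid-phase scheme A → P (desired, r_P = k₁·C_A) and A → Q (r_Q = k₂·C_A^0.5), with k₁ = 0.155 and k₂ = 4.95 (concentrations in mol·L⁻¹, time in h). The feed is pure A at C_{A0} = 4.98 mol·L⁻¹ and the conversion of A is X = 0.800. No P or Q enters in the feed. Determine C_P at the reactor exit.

Exit C_A = C_{A0}(1−X) = 4.98×0.200 = 0.9960 mol·L⁻¹.
A CSTR operates uniformly at the exit composition, giving r_P = 0.1544 and r_Q = 4.940 (each k·C_A^n at C_A = 0.9960).
Fraction of consumed A going to P: r_P/(r_P+r_Q) = 0.03030.
C_P = 0.03030·C_{A0}·X = 0.03030×4.98×0.800 = 0.121 mol·L⁻¹.

0.121 mol·L⁻¹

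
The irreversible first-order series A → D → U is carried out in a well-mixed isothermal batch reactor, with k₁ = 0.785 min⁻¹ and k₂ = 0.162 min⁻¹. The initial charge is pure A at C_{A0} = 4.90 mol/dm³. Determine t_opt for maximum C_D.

For first-order series the maximum of C_D occurs at t_opt = ln(k₂/k₁)/(k₂−k₁).
= ln(0.162/0.785)/(0.162−0.785) = ln(0.2064)/-0.6230 = -1.578/-0.6230 = 2.53 min.

2.53 min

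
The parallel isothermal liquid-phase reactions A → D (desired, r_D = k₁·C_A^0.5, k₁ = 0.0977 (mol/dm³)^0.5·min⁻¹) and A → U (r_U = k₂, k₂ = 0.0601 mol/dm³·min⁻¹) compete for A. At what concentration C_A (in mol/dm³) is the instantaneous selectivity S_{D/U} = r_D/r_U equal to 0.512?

S_{D/U} = (k₁/k₂)·C_A^0.5 ⇒ C_A = (S·k₂/k₁)^(2).
= (0.512×0.0601/0.0977)^(2) = (0.3150)^(2) = 0.0992 mol/dm³.

0.0992 mol/dm³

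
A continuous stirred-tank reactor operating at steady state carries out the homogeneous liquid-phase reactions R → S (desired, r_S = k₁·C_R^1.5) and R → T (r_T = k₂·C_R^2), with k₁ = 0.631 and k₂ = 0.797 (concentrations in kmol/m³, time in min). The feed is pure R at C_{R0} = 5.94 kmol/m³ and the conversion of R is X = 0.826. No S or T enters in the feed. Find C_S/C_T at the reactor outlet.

0.779

Exit C_R = C_{R0}(1−X) = 5.94×0.174 = 1.034 kmol/m³.
A CSTR operates uniformly at the exit composition, giving r_S = 0.6630 and r_T = 0.8514 (each k·C_R^n at C_R = 1.034).
Overall selectivity = C_S/C_T = r_Sτ/(r_Tτ) = r_S/r_T = 0.779.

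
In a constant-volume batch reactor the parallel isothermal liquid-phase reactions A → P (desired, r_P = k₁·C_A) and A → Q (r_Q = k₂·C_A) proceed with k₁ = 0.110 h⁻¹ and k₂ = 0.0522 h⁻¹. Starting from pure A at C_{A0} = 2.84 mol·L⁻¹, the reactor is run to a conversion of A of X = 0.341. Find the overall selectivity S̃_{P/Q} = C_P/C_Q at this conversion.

C_A = C_{A0}(1−X) = 1.872 mol·L⁻¹.
Both paths are first order in A, so the instantaneous fraction to P is constant: dC_P/d(−C_A) = k₁/(k₁+k₂) = 0.6782.
C_P = 0.6782·(C_{A0}−C_A) = 0.6782×0.9684 = 0.657 mol·L⁻¹.
C_Q = (C_{A0}−C_A)−C_P = 0.3117 mol·L⁻¹; S̃_{P/Q} = 0.6568/0.3117 = 2.11.

2.11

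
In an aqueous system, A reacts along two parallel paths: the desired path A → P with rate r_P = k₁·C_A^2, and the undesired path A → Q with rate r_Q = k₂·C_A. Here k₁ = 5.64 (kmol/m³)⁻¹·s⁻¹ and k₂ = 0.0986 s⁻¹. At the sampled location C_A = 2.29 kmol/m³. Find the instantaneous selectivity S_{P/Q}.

S_{P/Q} = r_P/r_Q = (k₁·C_A^2)/(k₂·C_A) = (k₁/k₂)·C_A.
= (5.64×2.290^2) / (0.0986×2.290) = 29.58/0.2258 = 131.
Since the desired path is higher order in A, keeping C_A high (PFR or concentrated feed) favours P.

131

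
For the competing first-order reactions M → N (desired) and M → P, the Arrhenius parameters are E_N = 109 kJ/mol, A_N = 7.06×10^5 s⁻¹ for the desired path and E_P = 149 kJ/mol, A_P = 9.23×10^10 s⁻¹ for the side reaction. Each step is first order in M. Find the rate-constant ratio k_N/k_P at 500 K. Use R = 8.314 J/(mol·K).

0.115

k_N/k_P = (A_N/A_P)·exp[−(E_N−E_P)/(RT)] = (A_N/A_P)·exp[(E_P−E_N)/(RT)].
(E_P−E_N)/(RT) = (149−109)×10³/(8.314×500) = 40000/4157 = 9.622.
k_N/k_P = (7.06×10^5/9.23×10^10)·exp(9.622) = 7.649×10^-6 × 15098 = 0.115.
Since E_N < E_P, lowering the temperature improves selectivity toward N.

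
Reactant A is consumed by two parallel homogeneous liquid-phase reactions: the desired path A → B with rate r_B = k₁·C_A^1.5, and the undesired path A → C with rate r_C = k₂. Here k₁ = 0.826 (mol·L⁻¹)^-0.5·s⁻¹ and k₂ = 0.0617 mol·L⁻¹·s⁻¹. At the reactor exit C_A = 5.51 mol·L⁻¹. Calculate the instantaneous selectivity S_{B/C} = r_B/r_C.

173

S_{B/C} = r_B/r_C = (k₁·C_A^1.5)/(k₂) = (k₁/k₂)·C_A^1.5.
= (0.826×5.510^1.5) / (0.0617) = 10.68/0.06170 = 173.
Since the desired path is higher order in A, keeping C_A high (PFR or concentrated feed) favours B.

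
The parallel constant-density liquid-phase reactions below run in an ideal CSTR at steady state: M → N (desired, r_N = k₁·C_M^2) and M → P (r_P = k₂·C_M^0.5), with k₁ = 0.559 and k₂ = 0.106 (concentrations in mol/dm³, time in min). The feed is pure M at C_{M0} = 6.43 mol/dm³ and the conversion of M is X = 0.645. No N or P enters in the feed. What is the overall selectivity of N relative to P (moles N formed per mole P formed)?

Exit C_M = C_{M0}(1−X) = 6.43×0.355 = 2.283 mol/dm³.
In a CSTR the entire volume is at exit conditions, so r_N = 0.559×2.283^2 = 2.913 and r_P = 0.106×2.283^0.5 = 0.1601.
Overall selectivity = C_N/C_P = r_Nτ/(r_Pτ) = r_N/r_P = 18.2.

18.2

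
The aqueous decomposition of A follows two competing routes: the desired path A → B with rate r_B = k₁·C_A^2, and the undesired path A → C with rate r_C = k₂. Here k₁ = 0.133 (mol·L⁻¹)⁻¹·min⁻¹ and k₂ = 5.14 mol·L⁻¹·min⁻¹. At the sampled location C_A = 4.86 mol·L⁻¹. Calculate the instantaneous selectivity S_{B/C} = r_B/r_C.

0.611

S_{B/C} = r_B/r_C = (k₁·C_A^2)/(k₂) = (k₁/k₂)·C_A^2.
= (0.133×4.860^2) / (5.14) = 3.141/5.140 = 0.611.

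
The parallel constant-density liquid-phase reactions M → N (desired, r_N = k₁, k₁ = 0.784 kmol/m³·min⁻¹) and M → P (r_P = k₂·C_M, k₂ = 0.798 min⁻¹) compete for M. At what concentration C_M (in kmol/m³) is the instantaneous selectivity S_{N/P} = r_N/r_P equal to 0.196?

5.01 kmol/m³

S_{N/P} = (k₁/k₂)·C_M⁻¹ ⇒ C_M = (S·k₂/k₁)^(-1).
= (0.196×0.798/0.784)^(-1) = (0.1995)^(-1) = 5.01 kmol/m³.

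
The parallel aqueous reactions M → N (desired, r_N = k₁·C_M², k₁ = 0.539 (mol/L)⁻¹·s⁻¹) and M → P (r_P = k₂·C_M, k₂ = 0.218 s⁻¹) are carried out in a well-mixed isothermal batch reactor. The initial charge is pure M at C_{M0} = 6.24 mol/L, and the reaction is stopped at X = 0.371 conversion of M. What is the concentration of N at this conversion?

C_M = C_{M0}(1−X) = 3.925 mol/L.
Along a PFR/batch, dC_P/dC_M = −r_P/(r_N+r_P) = −k₂/(k₂+k₁·C_M).
Integrating from C_{M0} to C_M: C_P = (0.218/0.539)·ln[(0.218+0.539·6.24)/(0.218+0.539·3.92)] = 0.4045·ln(3.581/2.334) = 0.1732 mol/L.
Then C_N = (C_{M0}−C_M) − C_P = 2.315 − 0.1732 = 2.142 mol/L.

2.14 mol/L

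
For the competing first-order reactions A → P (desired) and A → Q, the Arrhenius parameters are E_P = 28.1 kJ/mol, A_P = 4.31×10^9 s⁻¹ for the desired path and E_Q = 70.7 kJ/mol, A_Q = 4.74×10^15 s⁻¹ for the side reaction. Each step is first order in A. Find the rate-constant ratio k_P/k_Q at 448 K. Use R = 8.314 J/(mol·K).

With equal orders, S_{P/Q} = k_P/k_Q = (A_P/A_Q)·exp[(E_Q−E_P)/(RT)].
(E_Q−E_P)/(RT) = (70.7−28.1)×10³/(8.314×448) = 42600/3725 = 11.44.
k_P/k_Q = (4.31×10^9/4.74×10^15)·exp(11.44) = 9.093×10^-7 × 92712 = 0.0843.

0.0843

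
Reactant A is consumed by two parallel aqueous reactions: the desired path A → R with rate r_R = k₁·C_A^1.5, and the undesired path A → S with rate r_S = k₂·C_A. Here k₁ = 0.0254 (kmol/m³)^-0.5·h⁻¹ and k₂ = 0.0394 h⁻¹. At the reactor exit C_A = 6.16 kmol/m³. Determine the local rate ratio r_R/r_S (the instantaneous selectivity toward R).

1.60

S_{R/S} = r_R/r_S = (k₁·C_A^1.5)/(k₂·C_A) = (k₁/k₂)·C_A^0.5.
= (0.0254×6.160^1.5) / (0.0394×6.160) = 0.3883/0.2427 = 1.60.
Since the desired path is higher order in A, keeping C_A high (PFR or concentrated feed) favours R.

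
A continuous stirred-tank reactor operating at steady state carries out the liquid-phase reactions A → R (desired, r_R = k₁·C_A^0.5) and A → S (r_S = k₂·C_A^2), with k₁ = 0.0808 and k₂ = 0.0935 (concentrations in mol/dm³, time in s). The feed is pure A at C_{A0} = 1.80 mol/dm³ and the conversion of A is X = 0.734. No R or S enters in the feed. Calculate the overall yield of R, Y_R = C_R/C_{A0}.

0.531

Exit C_A = C_{A0}(1−X) = 1.80×0.266 = 0.4788 mol/dm³.
Rates in a CSTR are evaluated at the outlet concentration: r_R = 0.0808×0.4788^0.5 = 0.05591, r_S = 0.0935×0.4788^2 = 0.02143.
Fraction of consumed A going to R: r_R/(r_R+r_S) = 0.7229.
C_R = 0.7229·C_{A0}·X = 0.7229×1.80×0.734 = 0.955 mol/dm³; Y_R = C_R/C_{A0} = 0.531.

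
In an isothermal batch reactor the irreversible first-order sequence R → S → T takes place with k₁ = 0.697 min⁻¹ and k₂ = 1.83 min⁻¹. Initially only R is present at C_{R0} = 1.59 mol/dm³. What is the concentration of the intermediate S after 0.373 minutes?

Solving the coupled first-order balances gives C_S(t) = [k₁/(k₂−k₁)]·C_{R0}·(e^(−k₁t) − e^(−k₂t)).
e^(−k₁t) = e^(−0.697×0.373) = e^(−0.2600) = 0.7711; e^(−k₂t) = e^(−0.6826) = 0.5053.
C_S = 0.697×1.59/(1.83−0.697) × (0.7711−0.5053) = 0.9781×0.2658 = 0.2599 mol/dm³.

0.260 mol/dm³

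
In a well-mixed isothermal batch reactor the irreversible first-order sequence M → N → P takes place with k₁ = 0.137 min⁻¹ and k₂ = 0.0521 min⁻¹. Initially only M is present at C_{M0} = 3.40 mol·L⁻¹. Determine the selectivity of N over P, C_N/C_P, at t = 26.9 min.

The intermediate concentration in a first-order A→B→C sequence is C_N = k₁C_{M0}(e^(−k₁t) − e^(−k₂t))/(k₂−k₁).
e^(−k₁t) = e^(−0.137×26.9) = e^(−3.685) = 0.02509; e^(−k₂t) = e^(−1.401) = 0.2462.
C_N = 0.137×3.40/(0.0521−0.137) × (0.02509−0.2462) = (-5.486)×(-0.2211) = 1.213 mol·L⁻¹.
C_M = C_{M0}e^(−k₁t) = 0.08530 mol·L⁻¹, so C_P = C_{M0}−C_M−C_N = 2.101 mol·L⁻¹; C_N/C_P = 0.577.

0.577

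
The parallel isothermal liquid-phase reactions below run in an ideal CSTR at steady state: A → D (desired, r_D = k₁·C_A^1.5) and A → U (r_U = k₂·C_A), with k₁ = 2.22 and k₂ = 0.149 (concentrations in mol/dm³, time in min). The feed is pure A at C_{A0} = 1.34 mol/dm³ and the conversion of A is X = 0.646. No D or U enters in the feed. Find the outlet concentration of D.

0.789 mol/dm³

Exit C_A = C_{A0}(1−X) = 1.34×0.354 = 0.4744 mol/dm³.
In a CSTR the entire volume is at exit conditions, so r_D = 2.22×0.4744^1.5 = 0.7253 and r_U = 0.149×0.4744 = 0.07068.
Fraction of consumed A going to D: r_D/(r_D+r_U) = 0.9112.
C_D = 0.9112·C_{A0}·X = 0.9112×1.34×0.646 = 0.789 mol/dm³.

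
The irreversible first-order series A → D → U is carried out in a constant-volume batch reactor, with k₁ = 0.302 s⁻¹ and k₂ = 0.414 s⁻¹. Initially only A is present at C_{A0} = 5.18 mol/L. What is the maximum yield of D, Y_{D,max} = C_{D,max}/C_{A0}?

Evaluating C_D at t_opt = ln(k₂/k₁)/(k₂−k₁) gives C_{D,max}/C_{A0} = (k₁/k₂)^[k₂/(k₂−k₁)].
= (0.302/0.414)^(0.414/(0.414−0.302)) = (0.7295)^(3.696) = 0.3116.

0.312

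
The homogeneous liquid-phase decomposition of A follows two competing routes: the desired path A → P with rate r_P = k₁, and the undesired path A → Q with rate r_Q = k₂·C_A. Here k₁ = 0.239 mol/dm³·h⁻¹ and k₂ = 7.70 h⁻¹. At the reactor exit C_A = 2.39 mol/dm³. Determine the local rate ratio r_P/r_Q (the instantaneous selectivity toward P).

S_{P/Q} = r_P/r_Q = (k₁)/(k₂·C_A) = (k₁/k₂)·C_A⁻¹.
= (0.239) / (7.70×2.390) = 0.2390/18.40 = 0.0130.
The undesired path is higher order in A, so low C_A (CSTR or dilute feed) favours P.

0.0130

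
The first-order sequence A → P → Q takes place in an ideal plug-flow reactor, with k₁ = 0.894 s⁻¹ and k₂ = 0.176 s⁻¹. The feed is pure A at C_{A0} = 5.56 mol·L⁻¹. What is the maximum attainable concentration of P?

At the optimum, C_{P,max}/C_{A0} = (k₁/k₂)^[k₂/(k₂−k₁)].
= (0.894/0.176)^(0.176/(0.176−0.894)) = (5.080)^(-0.2451) = 0.6714.
C_{P,max} = 0.6714×5.56 = 3.73 mol·L⁻¹.

3.73 mol·L⁻¹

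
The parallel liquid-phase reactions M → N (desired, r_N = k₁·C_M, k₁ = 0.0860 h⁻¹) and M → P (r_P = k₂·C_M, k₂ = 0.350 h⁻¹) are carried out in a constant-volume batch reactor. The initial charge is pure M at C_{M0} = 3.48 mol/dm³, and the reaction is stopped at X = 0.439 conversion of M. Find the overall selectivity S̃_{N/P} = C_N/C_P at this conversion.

C_M = C_{M0}(1−X) = 1.952 mol/dm³.
Both paths are first order in M, so the instantaneous fraction to N is constant: dC_N/d(−C_M) = k₁/(k₁+k₂) = 0.1972.
C_N = 0.1972·(C_{M0}−C_M) = 0.1972×1.528 = 0.301 mol/dm³.
C_P = (C_{M0}−C_M)−C_N = 1.226 mol/dm³; S̃_{N/P} = 0.3013/1.226 = 0.246.

0.246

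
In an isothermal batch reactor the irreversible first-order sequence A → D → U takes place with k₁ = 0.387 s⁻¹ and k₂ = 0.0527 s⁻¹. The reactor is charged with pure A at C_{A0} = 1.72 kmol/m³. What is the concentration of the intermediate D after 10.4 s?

1.12 kmol/m³

Solving the coupled first-order balances gives C_D(t) = [k₁/(k₂−k₁)]·C_{A0}·(e^(−k₁t) − e^(−k₂t)).
e^(−k₁t) = e^(−0.387×10.4) = e^(−4.025) = 0.01787; e^(−k₂t) = e^(−0.5481) = 0.5781.
C_D = 0.387×1.72/(0.0527−0.387) × (0.01787−0.5781) = (-1.991)×(-0.5602) = 1.115 kmol/m³.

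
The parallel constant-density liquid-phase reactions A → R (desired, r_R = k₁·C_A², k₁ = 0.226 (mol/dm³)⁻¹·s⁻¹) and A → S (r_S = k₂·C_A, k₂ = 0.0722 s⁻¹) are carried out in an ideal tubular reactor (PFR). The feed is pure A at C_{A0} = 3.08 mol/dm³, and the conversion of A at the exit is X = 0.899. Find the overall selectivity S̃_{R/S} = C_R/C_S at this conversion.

C_A = C_{A0}(1−X) = 0.3111 mol/dm³.
Along a PFR/batch, dC_S/dC_A = −r_S/(r_R+r_S) = −k₂/(k₂+k₁·C_A).
Integrating from C_{A0} to C_A: C_S = (0.0722/0.226)·ln[(0.0722+0.226·3.08)/(0.0722+0.226·0.311)] = 0.3195·ln(0.7683/0.1425) = 0.5382 mol/dm³.
Then C_R = (C_{A0}−C_A) − C_S = 2.769 − 0.5382 = 2.231 mol/dm³.
S̃_{R/S} = C_R/C_S = 2.231/0.5382 = 4.14.

4.14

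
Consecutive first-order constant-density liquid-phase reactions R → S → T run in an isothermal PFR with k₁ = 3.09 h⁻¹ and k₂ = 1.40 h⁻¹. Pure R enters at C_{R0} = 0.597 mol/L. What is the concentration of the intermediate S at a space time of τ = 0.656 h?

The intermediate concentration in a first-order A→B→C sequence is C_S = k₁C_{R0}(e^(−k₁τ) − e^(−k₂τ))/(k₂−k₁).
e^(−k₁τ) = e^(−3.09×0.656) = e^(−2.027) = 0.1317; e^(−k₂τ) = e^(−0.9184) = 0.3992.
C_S = 3.09×0.597/(1.40−3.09) × (0.1317−0.3992) = (-1.092)×(-0.2674) = 0.2919 mol/L.

0.292 mol/L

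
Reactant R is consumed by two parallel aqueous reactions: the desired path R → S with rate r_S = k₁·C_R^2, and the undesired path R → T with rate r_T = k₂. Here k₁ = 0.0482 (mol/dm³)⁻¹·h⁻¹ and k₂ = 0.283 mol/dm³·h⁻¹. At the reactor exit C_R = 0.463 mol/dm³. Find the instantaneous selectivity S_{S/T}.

0.0365

S_{S/T} = r_S/r_T = (k₁·C_R^2)/(k₂) = (k₁/k₂)·C_R^2.
= (0.0482×0.4630^2) / (0.283) = 0.01033/0.2830 = 0.0365.
Since the desired path is higher order in R, keeping C_R high (PFR or concentrated feed) favours S.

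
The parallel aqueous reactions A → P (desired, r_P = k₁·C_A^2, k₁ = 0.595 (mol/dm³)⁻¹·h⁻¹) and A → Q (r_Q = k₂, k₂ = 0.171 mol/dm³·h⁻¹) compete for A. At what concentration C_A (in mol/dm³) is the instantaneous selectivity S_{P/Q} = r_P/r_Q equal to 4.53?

1.14 mol/dm³

S_{P/Q} = (k₁/k₂)·C_A^2 ⇒ C_A = (S·k₂/k₁)^(0.5).
= (4.53×0.171/0.595)^(0.5) = (1.302)^(0.5) = 1.14 mol/dm³.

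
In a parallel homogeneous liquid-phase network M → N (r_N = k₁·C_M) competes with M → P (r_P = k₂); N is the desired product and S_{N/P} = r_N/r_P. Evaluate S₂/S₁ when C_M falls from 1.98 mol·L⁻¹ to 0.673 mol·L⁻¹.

S_{N/P} = (k₁/k₂)·C_M, so S₂/S₁ = (C_{M,2}/C_{M,1}).
= 0.673/1.98 = 0.340.

0.340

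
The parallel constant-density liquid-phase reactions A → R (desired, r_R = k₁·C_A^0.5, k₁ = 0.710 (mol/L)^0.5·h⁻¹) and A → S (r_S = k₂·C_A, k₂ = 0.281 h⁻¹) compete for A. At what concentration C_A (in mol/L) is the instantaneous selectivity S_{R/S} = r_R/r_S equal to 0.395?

S_{R/S} = (k₁/k₂)·C_A^-0.5 ⇒ C_A = (S·k₂/k₁)^(-2).
= (0.395×0.281/0.710)^(-2) = (0.1563)^(-2) = 40.9 mol/L.

40.9 mol/L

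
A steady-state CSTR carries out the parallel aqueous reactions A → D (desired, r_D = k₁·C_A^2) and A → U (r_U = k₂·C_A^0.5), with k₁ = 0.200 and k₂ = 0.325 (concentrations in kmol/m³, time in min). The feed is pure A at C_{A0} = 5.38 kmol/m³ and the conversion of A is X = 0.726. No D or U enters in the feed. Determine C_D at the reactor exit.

Exit C_A = C_{A0}(1−X) = 5.38×0.274 = 1.474 kmol/m³.
In a CSTR the entire volume is at exit conditions, so r_D = 0.200×1.474^2 = 0.4346 and r_U = 0.325×1.474^0.5 = 0.3946.
Fraction of consumed A going to D: r_D/(r_D+r_U) = 0.5241.
C_D = 0.5241·C_{A0}·X = 0.5241×5.38×0.726 = 2.05 kmol/m³.

2.05 kmol/m³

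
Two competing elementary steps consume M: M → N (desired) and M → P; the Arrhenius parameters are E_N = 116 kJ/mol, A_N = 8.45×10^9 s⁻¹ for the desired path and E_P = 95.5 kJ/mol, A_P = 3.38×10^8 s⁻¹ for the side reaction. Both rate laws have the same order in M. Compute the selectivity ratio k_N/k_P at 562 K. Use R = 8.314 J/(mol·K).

With equal orders, S_{N/P} = k_N/k_P = (A_N/A_P)·exp[(E_P−E_N)/(RT)].
(E_P−E_N)/(RT) = (95.5−116)×10³/(8.314×562) = -20500/4672 = -4.387.
k_N/k_P = (8.45×10^9/3.38×10^8)·exp(-4.387) = 25.00 × 0.01243 = 0.311.

0.311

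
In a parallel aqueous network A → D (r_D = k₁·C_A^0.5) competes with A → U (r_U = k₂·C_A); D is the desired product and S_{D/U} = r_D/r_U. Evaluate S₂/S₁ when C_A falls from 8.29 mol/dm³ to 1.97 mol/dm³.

S_{D/U} = (k₁/k₂)·C_A^-0.5, so S₂/S₁ = (C_{A,2}/C_{A,1})^-0.5.
= (1.97/8.29)^(-0.5) = (0.2376)^(-0.5) = 2.05.

2.05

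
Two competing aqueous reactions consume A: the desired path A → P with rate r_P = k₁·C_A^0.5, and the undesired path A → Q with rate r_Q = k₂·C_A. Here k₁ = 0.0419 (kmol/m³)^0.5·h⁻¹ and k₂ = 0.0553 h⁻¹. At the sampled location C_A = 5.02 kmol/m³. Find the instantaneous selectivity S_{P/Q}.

0.338

S_{P/Q} = r_P/r_Q = (k₁·C_A^0.5)/(k₂·C_A) = (k₁/k₂)·C_A^-0.5.
= (0.0419×5.020^0.5) / (0.0553×5.020) = 0.09388/0.2776 = 0.338.
The undesired path is higher order in A, so low C_A (CSTR or dilute feed) favours P.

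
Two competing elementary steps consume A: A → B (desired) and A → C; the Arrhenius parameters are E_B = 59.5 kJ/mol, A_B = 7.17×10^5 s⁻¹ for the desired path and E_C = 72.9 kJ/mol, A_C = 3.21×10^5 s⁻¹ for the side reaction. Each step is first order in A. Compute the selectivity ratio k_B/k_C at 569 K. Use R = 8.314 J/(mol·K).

37.9

With equal orders, S_{B/C} = k_B/k_C = (A_B/A_C)·exp[(E_C−E_B)/(RT)].
(E_C−E_B)/(RT) = (72.9−59.5)×10³/(8.314×569) = 13400/4731 = 2.833.
k_B/k_C = (7.17×10^5/3.21×10^5)·exp(2.833) = 2.234 × 16.99 = 37.9.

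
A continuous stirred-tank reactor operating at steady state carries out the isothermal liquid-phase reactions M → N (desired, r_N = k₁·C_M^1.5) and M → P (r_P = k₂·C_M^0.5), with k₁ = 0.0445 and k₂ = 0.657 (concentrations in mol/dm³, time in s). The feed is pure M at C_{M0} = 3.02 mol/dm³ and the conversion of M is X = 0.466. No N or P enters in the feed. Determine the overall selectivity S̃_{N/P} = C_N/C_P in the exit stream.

0.109

Exit C_M = C_{M0}(1−X) = 3.02×0.534 = 1.613 mol/dm³.
In a CSTR the entire volume is at exit conditions, so r_N = 0.0445×1.613^1.5 = 0.09113 and r_P = 0.657×1.613^0.5 = 0.8343.
Overall selectivity = C_N/C_P = r_Nτ/(r_Pτ) = r_N/r_P = 0.109.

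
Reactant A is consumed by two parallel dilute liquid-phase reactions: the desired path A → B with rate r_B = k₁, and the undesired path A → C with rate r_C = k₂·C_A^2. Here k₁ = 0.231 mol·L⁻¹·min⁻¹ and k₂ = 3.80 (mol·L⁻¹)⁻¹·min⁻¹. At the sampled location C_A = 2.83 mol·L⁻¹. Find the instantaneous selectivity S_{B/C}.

S_{B/C} = r_B/r_C = (k₁)/(k₂·C_A^2) = (k₁/k₂)·C_A^-2.
= (0.231) / (3.80×2.830^2) = 0.2310/30.43 = 0.00759.

0.00759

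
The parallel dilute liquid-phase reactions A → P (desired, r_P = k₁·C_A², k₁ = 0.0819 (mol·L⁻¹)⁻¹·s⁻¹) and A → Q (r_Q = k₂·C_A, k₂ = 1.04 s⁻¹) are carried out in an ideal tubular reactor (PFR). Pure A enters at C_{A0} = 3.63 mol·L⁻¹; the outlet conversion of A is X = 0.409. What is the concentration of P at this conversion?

0.274 mol·L⁻¹

C_A = C_{A0}(1−X) = 2.145 mol·L⁻¹.
Along a PFR/batch, dC_Q/dC_A = −r_Q/(r_P+r_Q) = −k₂/(k₂+k₁·C_A).
Integrating from C_{A0} to C_A: C_Q = (1.04/0.0819)·ln[(1.04+0.0819·3.63)/(1.04+0.0819·2.15)] = 12.70·ln(1.337/1.216) = 1.211 mol·L⁻¹.
Then C_P = (C_{A0}−C_A) − C_Q = 1.485 − 1.211 = 0.2742 mol·L⁻¹.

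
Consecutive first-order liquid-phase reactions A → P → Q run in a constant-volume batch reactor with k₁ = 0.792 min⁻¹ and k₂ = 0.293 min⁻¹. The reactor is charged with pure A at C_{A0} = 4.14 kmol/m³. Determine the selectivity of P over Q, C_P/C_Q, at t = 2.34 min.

The intermediate concentration in a first-order A→B→C sequence is C_P = k₁C_{A0}(e^(−k₁t) − e^(−k₂t))/(k₂−k₁).
e^(−k₁t) = e^(−0.792×2.34) = e^(−1.853) = 0.1567; e^(−k₂t) = e^(−0.6856) = 0.5038.
C_P = 0.792×4.14/(0.293−0.792) × (0.1567−0.5038) = (-6.571)×(-0.3471) = 2.280 kmol/m³.
C_A = C_{A0}e^(−k₁t) = 0.6488 kmol/m³, so C_Q = C_{A0}−C_A−C_P = 1.211 kmol/m³; C_P/C_Q = 1.88.

1.88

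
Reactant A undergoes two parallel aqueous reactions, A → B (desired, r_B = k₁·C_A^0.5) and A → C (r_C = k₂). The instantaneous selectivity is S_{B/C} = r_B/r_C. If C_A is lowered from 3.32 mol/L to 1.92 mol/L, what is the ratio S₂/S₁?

0.760

S_{B/C} = (k₁/k₂)·C_A^0.5, so S₂/S₁ = (C_{A,2}/C_{A,1})^0.5.
= (1.92/3.32)^0.5 = (0.5783)^0.5 = 0.760.
Selectivity toward B falls as C_A falls — high-concentration operation is favoured.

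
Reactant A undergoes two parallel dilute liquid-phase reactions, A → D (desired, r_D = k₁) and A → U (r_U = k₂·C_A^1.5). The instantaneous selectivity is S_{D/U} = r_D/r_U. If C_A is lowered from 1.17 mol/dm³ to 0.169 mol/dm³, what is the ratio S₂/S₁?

18.2

S_{D/U} = (k₁/k₂)·C_A^-1.5, so S₂/S₁ = (C_{A,2}/C_{A,1})^-1.5.
= (0.169/1.17)^(-1.5) = (0.1444)^(-1.5) = 18.2.
Selectivity toward D rises as C_A falls — low-concentration operation is favoured.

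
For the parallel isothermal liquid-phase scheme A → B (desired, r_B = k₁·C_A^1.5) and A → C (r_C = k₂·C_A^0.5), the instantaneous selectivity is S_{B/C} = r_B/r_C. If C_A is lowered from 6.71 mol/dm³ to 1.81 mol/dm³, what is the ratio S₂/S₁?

0.270

S_{B/C} = (k₁/k₂)·C_A, so S₂/S₁ = (C_{A,2}/C_{A,1}).
= 1.81/6.71 = 0.270.
Selectivity toward B falls as C_A falls — high-concentration operation is favoured.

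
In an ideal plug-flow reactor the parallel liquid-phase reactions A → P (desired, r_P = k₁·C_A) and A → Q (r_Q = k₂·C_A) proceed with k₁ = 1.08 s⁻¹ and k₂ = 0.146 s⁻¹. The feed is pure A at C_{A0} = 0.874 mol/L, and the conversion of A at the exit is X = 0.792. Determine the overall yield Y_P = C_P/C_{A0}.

C_A = C_{A0}(1−X) = 0.1818 mol/L.
Both paths are first order in A, so the instantaneous fraction to P is constant: dC_P/d(−C_A) = k₁/(k₁+k₂) = 0.8809.
C_P = 0.8809·(C_{A0}−C_A) = 0.8809×0.6922 = 0.610 mol/L.
Y_P = C_P/C_{A0} = 0.6098/0.874 = 0.698.

0.698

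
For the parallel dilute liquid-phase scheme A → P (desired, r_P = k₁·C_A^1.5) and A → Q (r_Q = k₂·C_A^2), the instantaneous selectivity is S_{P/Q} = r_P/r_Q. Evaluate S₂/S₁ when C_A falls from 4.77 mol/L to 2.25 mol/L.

S_{P/Q} = (k₁/k₂)·C_A^-0.5, so S₂/S₁ = (C_{A,2}/C_{A,1})^-0.5.
= (2.25/4.77)^(-0.5) = (0.4717)^(-0.5) = 1.46.

1.46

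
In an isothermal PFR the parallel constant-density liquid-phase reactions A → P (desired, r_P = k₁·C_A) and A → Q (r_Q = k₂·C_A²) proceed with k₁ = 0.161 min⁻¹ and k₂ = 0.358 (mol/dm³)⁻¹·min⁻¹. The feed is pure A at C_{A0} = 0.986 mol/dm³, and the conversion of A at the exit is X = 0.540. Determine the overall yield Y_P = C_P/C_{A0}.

0.211

C_A = C_{A0}(1−X) = 0.4536 mol/dm³.
Along a PFR/batch, dC_P/dC_A = −r_P/(r_P+r_Q) = −k₁/(k₁+k₂·C_A).
Integrating from C_{A0} to C_A: C_P = (0.161/0.358)·ln[(0.161+0.358·0.986)/(0.161+0.358·0.454)] = 0.4497·ln(0.5140/0.3234) = 0.2084 mol/dm³.
Y_P = C_P/C_{A0} = 0.2084/0.986 = 0.211.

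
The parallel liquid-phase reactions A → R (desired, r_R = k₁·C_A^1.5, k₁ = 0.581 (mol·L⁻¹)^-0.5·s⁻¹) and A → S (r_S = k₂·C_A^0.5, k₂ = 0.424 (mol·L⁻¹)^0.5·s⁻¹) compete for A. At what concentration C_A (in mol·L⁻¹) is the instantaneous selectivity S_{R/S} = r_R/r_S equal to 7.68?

5.60 mol·L⁻¹

S_{R/S} = (k₁/k₂)·C_A ⇒ C_A = S·k₂/k₁.
= 7.68×0.424/0.581 = 5.60 mol·L⁻¹.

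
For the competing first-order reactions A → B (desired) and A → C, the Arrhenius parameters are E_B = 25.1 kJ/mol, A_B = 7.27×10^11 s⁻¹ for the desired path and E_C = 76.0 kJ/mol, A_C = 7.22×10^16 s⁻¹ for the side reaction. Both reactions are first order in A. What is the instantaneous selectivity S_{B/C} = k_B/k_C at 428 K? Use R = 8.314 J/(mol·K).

With equal orders, S_{B/C} = k_B/k_C = (A_B/A_C)·exp[(E_C−E_B)/(RT)].
(E_C−E_B)/(RT) = (76.0−25.1)×10³/(8.314×428) = 50900/3558 = 14.30.
k_B/k_C = (7.27×10^11/7.22×10^16)·exp(14.30) = 1.007×10^-5 × 1.630×10^6 = 16.4.

16.4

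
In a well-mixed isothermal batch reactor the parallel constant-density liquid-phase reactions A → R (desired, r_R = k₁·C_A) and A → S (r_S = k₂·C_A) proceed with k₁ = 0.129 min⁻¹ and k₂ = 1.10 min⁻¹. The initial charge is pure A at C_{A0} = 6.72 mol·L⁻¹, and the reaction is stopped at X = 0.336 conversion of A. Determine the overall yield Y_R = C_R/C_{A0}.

C_A = C_{A0}(1−X) = 4.462 mol·L⁻¹.
Both paths are first order in A, so the instantaneous fraction to R is constant: dC_R/d(−C_A) = k₁/(k₁+k₂) = 0.1050.
C_R = 0.1050·(C_{A0}−C_A) = 0.1050×2.258 = 0.237 mol·L⁻¹.
Y_R = C_R/C_{A0} = 0.2370/6.72 = 0.0353.

0.0353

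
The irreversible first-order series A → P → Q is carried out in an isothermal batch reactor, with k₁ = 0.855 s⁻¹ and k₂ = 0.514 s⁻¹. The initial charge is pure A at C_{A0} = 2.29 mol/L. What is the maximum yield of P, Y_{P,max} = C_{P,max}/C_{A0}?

At the optimum, C_{P,max}/C_{A0} = (k₁/k₂)^[k₂/(k₂−k₁)].
= (0.855/0.514)^(0.514/(0.514−0.855)) = (1.663)^(-1.507) = 0.4644.

0.464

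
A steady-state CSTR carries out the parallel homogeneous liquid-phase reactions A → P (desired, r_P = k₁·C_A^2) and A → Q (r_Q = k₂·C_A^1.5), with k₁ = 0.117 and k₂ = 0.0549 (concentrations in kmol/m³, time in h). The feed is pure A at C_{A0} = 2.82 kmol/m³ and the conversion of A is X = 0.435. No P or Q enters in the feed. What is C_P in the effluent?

0.894 kmol/m³

Exit C_A = C_{A0}(1−X) = 2.82×0.565 = 1.593 kmol/m³.
Rates in a CSTR are evaluated at the outlet concentration: r_P = 0.117×1.593^2 = 0.2970, r_Q = 0.0549×1.593^1.5 = 0.1104.
Fraction of consumed A going to P: r_P/(r_P+r_Q) = 0.7290.
C_P = 0.7290·C_{A0}·X = 0.7290×2.82×0.435 = 0.894 kmol/m³.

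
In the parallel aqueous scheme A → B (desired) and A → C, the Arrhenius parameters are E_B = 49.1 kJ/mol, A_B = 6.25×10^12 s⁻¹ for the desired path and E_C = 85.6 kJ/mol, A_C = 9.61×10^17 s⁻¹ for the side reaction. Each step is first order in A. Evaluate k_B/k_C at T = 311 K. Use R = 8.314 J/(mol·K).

With equal orders, S_{B/C} = k_B/k_C = (A_B/A_C)·exp[(E_C−E_B)/(RT)].
(E_C−E_B)/(RT) = (85.6−49.1)×10³/(8.314×311) = 36500/2586 = 14.12.
k_B/k_C = (6.25×10^12/9.61×10^17)·exp(14.12) = 6.504×10^-6 × 1.351×10^6 = 8.79.
Since E_B < E_C, lowering the temperature improves selectivity toward B.

8.79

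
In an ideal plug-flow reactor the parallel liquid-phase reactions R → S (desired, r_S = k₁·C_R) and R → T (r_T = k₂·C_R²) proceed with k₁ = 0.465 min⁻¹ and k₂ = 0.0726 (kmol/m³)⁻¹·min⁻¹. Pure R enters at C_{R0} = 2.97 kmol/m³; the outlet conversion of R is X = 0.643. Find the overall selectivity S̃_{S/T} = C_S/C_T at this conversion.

C_R = C_{R0}(1−X) = 1.060 kmol/m³.
Along a PFR/batch, dC_S/dC_R = −r_S/(r_S+r_T) = −k₁/(k₁+k₂·C_R).
Integrating from C_{R0} to C_R: C_S = (0.465/0.0726)·ln[(0.465+0.0726·2.97)/(0.465+0.0726·1.06)] = 6.405·ln(0.6806/0.5420) = 1.459 kmol/m³.
C_T = (C_{R0}−C_R)−C_S = 0.4508 kmol/m³; S̃_{S/T} = 1.459/0.4508 = 3.24.

3.24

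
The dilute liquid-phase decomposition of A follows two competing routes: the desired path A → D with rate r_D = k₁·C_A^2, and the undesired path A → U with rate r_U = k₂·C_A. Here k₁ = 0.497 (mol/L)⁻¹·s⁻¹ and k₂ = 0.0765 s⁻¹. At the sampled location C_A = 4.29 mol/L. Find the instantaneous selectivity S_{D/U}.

27.9

S_{D/U} = r_D/r_U = (k₁·C_A^2)/(k₂·C_A) = (k₁/k₂)·C_A.
= (0.497×4.290^2) / (0.0765×4.290) = 9.147/0.3282 = 27.9.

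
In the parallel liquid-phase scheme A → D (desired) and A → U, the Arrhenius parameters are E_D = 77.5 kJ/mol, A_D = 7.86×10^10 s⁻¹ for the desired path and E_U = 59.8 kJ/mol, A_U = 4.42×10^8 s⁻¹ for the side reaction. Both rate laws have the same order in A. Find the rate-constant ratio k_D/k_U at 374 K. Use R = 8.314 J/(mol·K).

Since both paths have the same order in A, the concentration cancels and S_{D/U} = k_D/k_U = (A_D/A_U)·exp[(E_U−E_D)/(RT)].
(E_U−E_D)/(RT) = (59.8−77.5)×10³/(8.314×374) = -17700/3109 = -5.692.
k_D/k_U = (7.86×10^10/4.42×10^8)·exp(-5.692) = 177.8 × 0.003372 = 0.600.
Since E_D > E_U, raising the temperature improves selectivity toward D.

0.600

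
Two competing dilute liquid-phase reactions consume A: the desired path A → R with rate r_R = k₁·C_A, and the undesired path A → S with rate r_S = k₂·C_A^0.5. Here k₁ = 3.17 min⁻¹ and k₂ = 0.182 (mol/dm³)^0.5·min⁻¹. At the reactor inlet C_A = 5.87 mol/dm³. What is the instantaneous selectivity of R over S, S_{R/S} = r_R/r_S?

S_{R/S} = r_R/r_S = (k₁·C_A)/(k₂·C_A^0.5) = (k₁/k₂)·C_A^0.5.
= (3.17×5.870) / (0.182×5.870^0.5) = 18.61/0.4410 = 42.2.
Since the desired path is higher order in A, keeping C_A high (PFR or concentrated feed) favours R.

42.2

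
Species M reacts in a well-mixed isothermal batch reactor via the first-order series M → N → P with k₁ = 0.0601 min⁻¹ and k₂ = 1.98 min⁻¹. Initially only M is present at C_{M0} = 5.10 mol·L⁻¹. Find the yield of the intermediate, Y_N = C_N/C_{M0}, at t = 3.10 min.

For first-order series with pure M initially, C_N(t) = k₁C_{M0}/(k₂−k₁)·(e^(−k₁t) − e^(−k₂t)).
e^(−k₁t) = e^(−0.0601×3.10) = e^(−0.1863) = 0.8300; e^(−k₂t) = e^(−6.138) = 0.002159.
C_N = 0.0601×5.10/(1.98−0.0601) × (0.8300−0.002159) = 0.1596×0.8279 = 0.1322 mol·L⁻¹.
Y_N = C_N/C_{M0} = 0.1322/5.10 = 0.0259.

0.0259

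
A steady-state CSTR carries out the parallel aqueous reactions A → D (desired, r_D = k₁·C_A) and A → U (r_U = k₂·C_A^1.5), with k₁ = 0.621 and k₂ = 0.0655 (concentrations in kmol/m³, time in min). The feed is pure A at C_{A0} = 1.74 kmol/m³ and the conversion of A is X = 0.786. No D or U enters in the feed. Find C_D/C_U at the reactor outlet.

Exit C_A = C_{A0}(1−X) = 1.74×0.214 = 0.3724 kmol/m³.
In a CSTR the entire volume is at exit conditions, so r_D = 0.621×0.3724 = 0.2312 and r_U = 0.0655×0.3724^1.5 = 0.01488.
Overall selectivity = C_D/C_U = r_Dτ/(r_Uτ) = r_D/r_U = 15.5.

15.5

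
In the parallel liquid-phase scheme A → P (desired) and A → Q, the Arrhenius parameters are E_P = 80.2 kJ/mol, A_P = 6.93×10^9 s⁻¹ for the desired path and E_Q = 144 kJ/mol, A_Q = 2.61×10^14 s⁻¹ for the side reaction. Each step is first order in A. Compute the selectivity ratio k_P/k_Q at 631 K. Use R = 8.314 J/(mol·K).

k_P/k_Q = (A_P/A_Q)·exp[−(E_P−E_Q)/(RT)] = (A_P/A_Q)·exp[(E_Q−E_P)/(RT)].
(E_Q−E_P)/(RT) = (144−80.2)×10³/(8.314×631) = 63800/5246 = 12.16.
k_P/k_Q = (6.93×10^9/2.61×10^14)·exp(12.16) = 2.655×10^-5 × 1.912×10^5 = 5.08.
Since E_P < E_Q, lowering the temperature improves selectivity toward P.

5.08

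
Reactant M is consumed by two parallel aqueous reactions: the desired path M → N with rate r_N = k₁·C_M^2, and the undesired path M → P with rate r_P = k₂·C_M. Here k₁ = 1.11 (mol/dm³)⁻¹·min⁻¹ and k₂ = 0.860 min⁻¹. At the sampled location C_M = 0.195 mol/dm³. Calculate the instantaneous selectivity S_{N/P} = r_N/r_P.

0.252

S_{N/P} = r_N/r_P = (k₁·C_M^2)/(k₂·C_M) = (k₁/k₂)·C_M.
= (1.11×0.1950^2) / (0.860×0.1950) = 0.04221/0.1677 = 0.252.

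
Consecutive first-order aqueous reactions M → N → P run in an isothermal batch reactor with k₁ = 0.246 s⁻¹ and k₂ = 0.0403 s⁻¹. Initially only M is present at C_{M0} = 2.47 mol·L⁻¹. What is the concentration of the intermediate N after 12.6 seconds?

For first-order series with pure M initially, C_N(t) = k₁C_{M0}/(k₂−k₁)·(e^(−k₁t) − e^(−k₂t)).
e^(−k₁t) = e^(−0.246×12.6) = e^(−3.100) = 0.04507; e^(−k₂t) = e^(−0.5078) = 0.6018.
C_N = 0.246×2.47/(0.0403−0.246) × (0.04507−0.6018) = (-2.954)×(-0.5568) = 1.645 mol·L⁻¹.

1.64 mol·L⁻¹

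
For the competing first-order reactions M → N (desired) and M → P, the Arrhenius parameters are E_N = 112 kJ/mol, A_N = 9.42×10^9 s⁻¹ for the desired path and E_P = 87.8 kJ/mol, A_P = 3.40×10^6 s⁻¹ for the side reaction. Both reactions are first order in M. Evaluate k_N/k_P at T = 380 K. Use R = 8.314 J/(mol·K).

k_N/k_P = (A_N/A_P)·exp[−(E_N−E_P)/(RT)] = (A_N/A_P)·exp[(E_P−E_N)/(RT)].
(E_P−E_N)/(RT) = (87.8−112)×10³/(8.314×380) = -24200/3159 = -7.660.
k_N/k_P = (9.42×10^9/3.40×10^6)·exp(-7.660) = 2771 × 4.714×10^-4 = 1.31.

1.31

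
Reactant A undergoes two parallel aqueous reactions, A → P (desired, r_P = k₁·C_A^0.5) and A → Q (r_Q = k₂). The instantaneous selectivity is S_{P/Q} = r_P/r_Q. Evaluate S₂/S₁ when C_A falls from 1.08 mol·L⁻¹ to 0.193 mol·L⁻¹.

0.423

S_{P/Q} = (k₁/k₂)·C_A^0.5, so S₂/S₁ = (C_{A,2}/C_{A,1})^0.5.
= (0.193/1.08)^0.5 = (0.1787)^0.5 = 0.423.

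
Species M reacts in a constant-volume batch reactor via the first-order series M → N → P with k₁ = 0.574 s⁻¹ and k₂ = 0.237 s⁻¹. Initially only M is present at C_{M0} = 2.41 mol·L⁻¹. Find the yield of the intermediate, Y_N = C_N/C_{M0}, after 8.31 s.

0.223

Solving the coupled first-order balances gives C_N(t) = [k₁/(k₂−k₁)]·C_{M0}·(e^(−k₁t) − e^(−k₂t)).
e^(−k₁t) = e^(−0.574×8.31) = e^(−4.770) = 0.008481; e^(−k₂t) = e^(−1.969) = 0.1395.
C_N = 0.574×2.41/(0.237−0.574) × (0.008481−0.1395) = (-4.105)×(-0.1310) = 0.5379 mol·L⁻¹.
Y_N = C_N/C_{M0} = 0.5379/2.41 = 0.223.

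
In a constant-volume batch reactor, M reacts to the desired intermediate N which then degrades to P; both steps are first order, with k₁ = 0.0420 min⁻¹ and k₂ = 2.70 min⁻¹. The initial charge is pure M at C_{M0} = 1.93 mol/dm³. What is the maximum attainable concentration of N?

0.0281 mol/dm³

At the optimum, C_{N,max}/C_{M0} = (k₁/k₂)^[k₂/(k₂−k₁)].
= (0.0420/2.70)^(2.70/(2.70−0.0420)) = (0.01556)^(1.016) = 0.01457.
C_{N,max} = 0.01457×1.93 = 0.0281 mol/dm³.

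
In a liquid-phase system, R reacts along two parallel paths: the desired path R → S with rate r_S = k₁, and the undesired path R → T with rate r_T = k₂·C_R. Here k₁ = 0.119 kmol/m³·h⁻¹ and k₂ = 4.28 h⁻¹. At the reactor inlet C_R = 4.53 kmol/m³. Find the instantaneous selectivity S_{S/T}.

S_{S/T} = r_S/r_T = (k₁)/(k₂·C_R) = (k₁/k₂)·C_R⁻¹.
= (0.119) / (4.28×4.530) = 0.1190/19.39 = 0.00614.

0.00614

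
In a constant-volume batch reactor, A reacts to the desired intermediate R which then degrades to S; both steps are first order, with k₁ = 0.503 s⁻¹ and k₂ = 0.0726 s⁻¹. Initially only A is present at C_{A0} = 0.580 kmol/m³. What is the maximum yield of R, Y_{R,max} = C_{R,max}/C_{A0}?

0.721

Evaluating C_R at t_opt = ln(k₂/k₁)/(k₂−k₁) gives C_{R,max}/C_{A0} = (k₁/k₂)^[k₂/(k₂−k₁)].
= (0.503/0.0726)^(0.0726/(0.0726−0.503)) = (6.928)^(-0.1687) = 0.7214.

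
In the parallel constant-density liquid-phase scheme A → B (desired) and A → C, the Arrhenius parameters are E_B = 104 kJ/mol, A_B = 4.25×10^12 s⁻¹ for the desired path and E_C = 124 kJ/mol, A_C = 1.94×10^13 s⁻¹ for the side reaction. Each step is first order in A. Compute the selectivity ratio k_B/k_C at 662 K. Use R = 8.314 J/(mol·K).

8.29

Since both paths have the same order in A, the concentration cancels and S_{B/C} = k_B/k_C = (A_B/A_C)·exp[(E_C−E_B)/(RT)].
(E_C−E_B)/(RT) = (124−104)×10³/(8.314×662) = 20000/5504 = 3.634.
k_B/k_C = (4.25×10^12/1.94×10^13)·exp(3.634) = 0.2191 × 37.86 = 8.29.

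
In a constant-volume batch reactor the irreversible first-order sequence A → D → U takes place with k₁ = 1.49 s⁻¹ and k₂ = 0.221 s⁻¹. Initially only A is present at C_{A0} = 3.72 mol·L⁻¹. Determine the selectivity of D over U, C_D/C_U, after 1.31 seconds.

The intermediate concentration in a first-order A→B→C sequence is C_D = k₁C_{A0}(e^(−k₁t) − e^(−k₂t))/(k₂−k₁).
e^(−k₁t) = e^(−1.49×1.31) = e^(−1.952) = 0.1420; e^(−k₂t) = e^(−0.2895) = 0.7486.
C_D = 1.49×3.72/(0.221−1.49) × (0.1420−0.7486) = (-4.368)×(-0.6066) = 2.650 mol·L⁻¹.
C_A = C_{A0}e^(−k₁t) = 0.5283 mol·L⁻¹, so C_U = C_{A0}−C_A−C_D = 0.5421 mol·L⁻¹; C_D/C_U = 4.89.

4.89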